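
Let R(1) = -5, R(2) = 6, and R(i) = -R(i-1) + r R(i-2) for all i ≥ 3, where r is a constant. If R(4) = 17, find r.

1

R(3) = -6 - 5r
R(4) = 6 + 11r
So 6 + 11r = 17, giving r = 1.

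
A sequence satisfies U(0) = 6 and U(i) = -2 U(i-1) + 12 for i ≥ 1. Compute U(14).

32772

The fixed point is 12/(1 + 2) = 4, so U(i) - 4 = -2(U(i-1) - 4).
Hence U(i) = 2·(-2)^i + 4.
U(14) = 2·(-2)^{14} + 4 = 2·16384 + 4 = 32772.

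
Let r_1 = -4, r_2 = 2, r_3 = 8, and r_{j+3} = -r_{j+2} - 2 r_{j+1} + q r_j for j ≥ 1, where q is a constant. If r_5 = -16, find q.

-2

r_4 = -12 - 4q
r_5 = -4 + 6q
So -4 + 6q = -16, giving q = -2.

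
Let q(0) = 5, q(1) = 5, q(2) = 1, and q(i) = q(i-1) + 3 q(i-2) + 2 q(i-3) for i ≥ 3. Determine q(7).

q(3) = 1 + 3(5) + 2(5) = 26
q(4) = 26 + 3(1) + 2(5) = 39
q(5) = 39 + 3(26) + 2(1) = 119
q(6) = 119 + 3(39) + 2(26) = 288
q(7) = 288 + 3(119) + 2(39) = 723

723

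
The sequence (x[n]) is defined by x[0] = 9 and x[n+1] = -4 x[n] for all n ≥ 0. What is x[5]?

x[1] = -4·9 = -36
x[2] = -4·(-36) = 144
x[3] = -4·144 = -576
x[4] = -4·(-576) = 2304
x[5] = -4·2304 = -9216

-9216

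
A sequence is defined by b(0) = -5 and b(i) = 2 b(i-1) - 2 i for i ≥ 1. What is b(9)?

b(1) = 2(-5) - 2 = -12
b(2) = 2(-12) - 4 = -28
b(3) = 2(-28) - 6 = -62
b(4) = 2(-62) - 8 = -132
b(5) = 2(-132) - 10 = -274
b(6) = 2(-274) - 12 = -560
b(7) = 2(-560) - 14 = -1134
b(8) = 2(-1134) - 16 = -2284
b(9) = 2(-2284) - 18 = -4586

-4586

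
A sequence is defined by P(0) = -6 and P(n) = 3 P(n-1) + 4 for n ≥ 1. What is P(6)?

P(1) = 3*(-6) + 4 = -14
P(2) = 3*(-14) + 4 = -38
P(3) = 3*(-38) + 4 = -110
P(4) = 3*(-110) + 4 = -326
P(5) = 3*(-326) + 4 = -974
P(6) = 3*(-974) + 4 = -2918

-2918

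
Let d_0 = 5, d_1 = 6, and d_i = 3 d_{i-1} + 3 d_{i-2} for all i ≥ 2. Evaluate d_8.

d_2 = 3(6) + 3(5) = 33
d_3 = 3(33) + 3(6) = 117
d_4 = 3(117) + 3(33) = 450
d_5 = 3(450) + 3(117) = 1701
d_6 = 3(1701) + 3(450) = 6453
d_7 = 3(6453) + 3(1701) = 24462
d_8 = 3(24462) + 3(6453) = 92745

92745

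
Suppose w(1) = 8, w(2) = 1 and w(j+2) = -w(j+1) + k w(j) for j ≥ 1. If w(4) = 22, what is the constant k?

-3

w(3) = -1 + 8k
w(4) = 1 - 7k
So 1 - 7k = 22, giving k = -3.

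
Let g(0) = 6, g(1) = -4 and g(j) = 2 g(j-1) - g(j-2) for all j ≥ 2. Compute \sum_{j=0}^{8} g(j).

g(2) = 2·(-4) - 6 = -14
g(3) = 2·(-14) - (-4) = -24
g(4) = 2·(-24) - (-14) = -34
g(5) = 2·(-34) - (-24) = -44
g(6) = 2·(-44) - (-34) = -54
g(7) = 2·(-54) - (-44) = -64
g(8) = 2·(-64) - (-54) = -74
Sum = 6 + (-4) + (-14) + (-24) + (-34) + (-44) + (-54) + (-64) + (-74) = -306

-306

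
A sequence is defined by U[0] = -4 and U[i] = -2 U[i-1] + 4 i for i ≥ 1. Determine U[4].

U[1] = -2·(-4) + 4 = 12
U[2] = -2·12 + 8 = -16
U[3] = -2·(-16) + 12 = 44
U[4] = -2·44 + 16 = -72

-72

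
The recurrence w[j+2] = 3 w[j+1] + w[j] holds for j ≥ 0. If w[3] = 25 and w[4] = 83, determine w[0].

Rearranging, w[j-2] = w[j] - 3 w[j-1].
w[2] = 83 - 3*25 = 8
w[1] = 25 - 3*8 = 1
w[0] = 8 - 3*1 = 5

5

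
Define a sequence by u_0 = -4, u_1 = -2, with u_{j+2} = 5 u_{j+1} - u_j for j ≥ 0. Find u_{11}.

-7766898

u_2 = 5(-2) - (-4) = -6
u_3 = 5(-6) - (-2) = -28
u_4 = 5(-28) - (-6) = -134
u_5 = 5(-134) - (-28) = -642
u_6 = 5(-642) - (-134) = -3076
u_7 = 5(-3076) - (-642) = -14738
u_8 = 5(-14738) - (-3076) = -70614
u_9 = 5(-70614) - (-14738) = -338332
u_{10} = 5(-338332) - (-70614) = -1621046
u_{11} = 5(-1621046) - (-338332) = -7766898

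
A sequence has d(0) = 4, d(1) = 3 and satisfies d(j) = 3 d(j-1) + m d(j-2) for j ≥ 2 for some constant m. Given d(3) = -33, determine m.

-4

d(2) = 9 + 4m
d(3) = 27 + 15m
So 27 + 15m = -33, giving m = -4.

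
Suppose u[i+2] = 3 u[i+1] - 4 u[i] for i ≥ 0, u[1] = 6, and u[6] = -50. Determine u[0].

5

Let u[0] = z.
u[2] = 18 - 4z
u[3] = 30 - 12z
u[4] = 18 - 20z
u[5] = -66 - 12z
u[6] = -270 + 44z
So -270 + 44z = -50, giving z = 5.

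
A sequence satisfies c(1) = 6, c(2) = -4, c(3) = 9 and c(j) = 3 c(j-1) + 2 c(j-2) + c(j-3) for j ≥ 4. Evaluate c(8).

c(4) = 3·9 + 2·(-4) + 6 = 25
c(5) = 3·25 + 2·9 + (-4) = 89
c(6) = 3·89 + 2·25 + 9 = 326
c(7) = 3·326 + 2·89 + 25 = 1181
c(8) = 3·1181 + 2·326 + 89 = 4284

4284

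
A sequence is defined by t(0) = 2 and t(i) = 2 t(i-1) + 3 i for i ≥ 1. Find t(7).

997

t(1) = 2*2 + 3 = 7
t(2) = 2*7 + 6 = 20
t(3) = 2*20 + 9 = 49
t(4) = 2*49 + 12 = 110
t(5) = 2*110 + 15 = 235
t(6) = 2*235 + 18 = 488
t(7) = 2*488 + 21 = 997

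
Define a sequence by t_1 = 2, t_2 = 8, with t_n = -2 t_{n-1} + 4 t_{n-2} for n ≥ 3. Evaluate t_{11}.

t_3 = -2·8 + 4·2 = -8
t_4 = -2·(-8) + 4·8 = 48
t_5 = -2·48 + 4·(-8) = -128
t_6 = -2·(-128) + 4·48 = 448
t_7 = -2·448 + 4·(-128) = -1408
t_8 = -2·(-1408) + 4·448 = 4608
t_9 = -2·4608 + 4·(-1408) = -14848
t_{10} = -2·(-14848) + 4·4608 = 48128
t_{11} = -2·48128 + 4·(-14848) = -155648

-155648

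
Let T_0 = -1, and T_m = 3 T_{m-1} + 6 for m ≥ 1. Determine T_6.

T_1 = 3*(-1) + 6 = 3
T_2 = 3*3 + 6 = 15
T_3 = 3*15 + 6 = 51
T_4 = 3*51 + 6 = 159
T_5 = 3*159 + 6 = 483
T_6 = 3*483 + 6 = 1455

1455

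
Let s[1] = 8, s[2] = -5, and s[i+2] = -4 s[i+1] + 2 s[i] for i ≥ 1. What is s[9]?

s[3] = -4*(-5) + 2*8 = 36
s[4] = -4*36 + 2*(-5) = -154
s[5] = -4*(-154) + 2*36 = 688
s[6] = -4*688 + 2*(-154) = -3060
s[7] = -4*(-3060) + 2*688 = 13616
s[8] = -4*13616 + 2*(-3060) = -60584
s[9] = -4*(-60584) + 2*13616 = 269568

269568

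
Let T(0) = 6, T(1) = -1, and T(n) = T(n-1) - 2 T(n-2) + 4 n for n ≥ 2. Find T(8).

T(2) = (-1) - 2*6 + 8 = -5
T(3) = (-5) - 2*(-1) + 12 = 9
T(4) = 9 - 2*(-5) + 16 = 35
T(5) = 35 - 2*9 + 20 = 37
T(6) = 37 - 2*35 + 24 = -9
T(7) = (-9) - 2*37 + 28 = -55
T(8) = (-55) - 2*(-9) + 32 = -5

-5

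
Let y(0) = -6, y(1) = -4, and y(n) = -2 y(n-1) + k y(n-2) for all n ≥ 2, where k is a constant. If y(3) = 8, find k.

3

y(2) = 8 - 6k
y(3) = -16 + 8k
So -16 + 8k = 8, giving k = 3.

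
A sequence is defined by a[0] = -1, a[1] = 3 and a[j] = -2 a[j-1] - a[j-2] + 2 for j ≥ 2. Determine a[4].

a[2] = -2(3) - (-1) + 2 = -3
a[3] = -2(-3) - 3 + 2 = 5
a[4] = -2(5) - (-3) + 2 = -5

-5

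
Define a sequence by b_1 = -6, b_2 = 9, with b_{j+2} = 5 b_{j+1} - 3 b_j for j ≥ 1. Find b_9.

b_3 = 5(9) - 3(-6) = 63
b_4 = 5(63) - 3(9) = 288
b_5 = 5(288) - 3(63) = 1251
b_6 = 5(1251) - 3(288) = 5391
b_7 = 5(5391) - 3(1251) = 23202
b_8 = 5(23202) - 3(5391) = 99837
b_9 = 5(99837) - 3(23202) = 429579

429579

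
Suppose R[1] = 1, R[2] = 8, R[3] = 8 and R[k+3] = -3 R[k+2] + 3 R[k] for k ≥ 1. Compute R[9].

R[4] = -3·8 + 3·1 = -21
R[5] = -3·(-21) + 3·8 = 87
R[6] = -3·87 + 3·8 = -237
R[7] = -3·(-237) + 3·(-21) = 648
R[8] = -3·648 + 3·87 = -1683
R[9] = -3·(-1683) + 3·(-237) = 4338

4338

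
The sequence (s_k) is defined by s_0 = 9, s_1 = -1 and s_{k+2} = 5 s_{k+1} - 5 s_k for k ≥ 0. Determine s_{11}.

-8356250

s_2 = 5(-1) - 5(9) = -50
s_3 = 5(-50) - 5(-1) = -245
s_4 = 5(-245) - 5(-50) = -975
s_5 = 5(-975) - 5(-245) = -3650
s_6 = 5(-3650) - 5(-975) = -13375
s_7 = 5(-13375) - 5(-3650) = -48625
s_8 = 5(-48625) - 5(-13375) = -176250
s_9 = 5(-176250) - 5(-48625) = -638125
s_{10} = 5(-638125) - 5(-176250) = -2309375
s_{11} = 5(-2309375) - 5(-638125) = -8356250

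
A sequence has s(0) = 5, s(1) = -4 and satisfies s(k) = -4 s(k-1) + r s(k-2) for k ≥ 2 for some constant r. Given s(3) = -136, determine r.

s(2) = 16 + 5r
s(3) = -64 - 24r
So -64 - 24r = -136, giving r = 3.

3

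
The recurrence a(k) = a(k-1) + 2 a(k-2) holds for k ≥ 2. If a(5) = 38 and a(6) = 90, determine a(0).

Rearranging, a(k-2) = (a(k) - a(k-1)) / 2.
a(4) = (90 - 38) / 2 = 52/2 = 26
a(3) = (38 - 26) / 2 = 12/2 = 6
a(2) = (26 - 6) / 2 = 20/2 = 10
a(1) = (6 - 10) / 2 = -4/2 = -2
a(0) = (10 - (-2)) / 2 = 12/2 = 6

6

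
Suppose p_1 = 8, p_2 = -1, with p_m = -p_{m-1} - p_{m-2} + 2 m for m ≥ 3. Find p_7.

12

p_3 = -(-1) - 8 + 6 = -1
p_4 = -(-1) - (-1) + 8 = 10
p_5 = -10 - (-1) + 10 = 1
p_6 = -1 - 10 + 12 = 1
p_7 = -1 - 1 + 14 = 12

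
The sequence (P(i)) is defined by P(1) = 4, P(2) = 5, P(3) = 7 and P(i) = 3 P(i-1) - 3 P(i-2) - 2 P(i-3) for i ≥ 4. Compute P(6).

P(4) = 3(7) - 3(5) - 2(4) = -2
P(5) = 3(-2) - 3(7) - 2(5) = -37
P(6) = 3(-37) - 3(-2) - 2(7) = -119

-119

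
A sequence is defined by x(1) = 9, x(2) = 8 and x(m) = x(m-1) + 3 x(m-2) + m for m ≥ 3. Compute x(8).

x(3) = 8 + 3*9 + 3 = 38
x(4) = 38 + 3*8 + 4 = 66
x(5) = 66 + 3*38 + 5 = 185
x(6) = 185 + 3*66 + 6 = 389
x(7) = 389 + 3*185 + 7 = 951
x(8) = 951 + 3*389 + 8 = 2126

2126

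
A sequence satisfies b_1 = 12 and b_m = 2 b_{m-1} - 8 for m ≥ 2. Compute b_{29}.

1073741832

The fixed point is -8/(1 - 2) = 8, so b_m - 8 = 2(b_{m-1} - 8).
Hence b_m = 4·2^{m-1} + 8.
b_{29} = 4·2^{28} + 8 = 4·268435456 + 8 = 1073741832.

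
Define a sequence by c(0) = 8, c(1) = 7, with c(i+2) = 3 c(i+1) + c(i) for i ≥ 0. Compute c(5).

1027

c(2) = 3*7 + 8 = 29
c(3) = 3*29 + 7 = 94
c(4) = 3*94 + 29 = 311
c(5) = 3*311 + 94 = 1027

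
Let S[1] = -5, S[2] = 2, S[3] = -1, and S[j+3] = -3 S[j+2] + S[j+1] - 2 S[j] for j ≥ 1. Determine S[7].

-581

S[4] = -3*(-1) + 2 - 2*(-5) = 15
S[5] = -3*15 + (-1) - 2*2 = -50
S[6] = -3*(-50) + 15 - 2*(-1) = 167
S[7] = -3*167 + (-50) - 2*15 = -581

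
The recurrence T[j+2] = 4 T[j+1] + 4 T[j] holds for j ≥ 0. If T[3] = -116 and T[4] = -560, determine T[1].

Rearranging, T[j-2] = (T[j] - 4 T[j-1]) / 4.
T[2] = (-560 - 4(-116)) / 4 = -96/4 = -24
T[1] = (-116 - 4(-24)) / 4 = -20/4 = -5

-5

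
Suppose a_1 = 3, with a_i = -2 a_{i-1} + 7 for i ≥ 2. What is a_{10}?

-339

a_2 = -2*3 + 7 = 1
a_3 = -2*1 + 7 = 5
a_4 = -2*5 + 7 = -3
a_5 = -2*(-3) + 7 = 13
a_6 = -2*13 + 7 = -19
a_7 = -2*(-19) + 7 = 45
a_8 = -2*45 + 7 = -83
a_9 = -2*(-83) + 7 = 173
a_{10} = -2*173 + 7 = -339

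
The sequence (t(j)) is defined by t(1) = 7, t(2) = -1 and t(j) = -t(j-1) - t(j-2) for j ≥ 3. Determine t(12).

-6

t(3) = -(-1) - 7 = -6
t(4) = -(-6) - (-1) = 7
t(5) = -7 - (-6) = -1
t(6) = -(-1) - 7 = -6
t(7) = -(-6) - (-1) = 7
t(8) = -7 - (-6) = -1
t(9) = -(-1) - 7 = -6
t(10) = -(-6) - (-1) = 7
t(11) = -7 - (-6) = -1
t(12) = -(-1) - 7 = -6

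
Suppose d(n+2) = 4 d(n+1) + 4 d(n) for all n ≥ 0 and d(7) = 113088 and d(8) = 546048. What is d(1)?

3

Rearranging, d(n-2) = (d(n) - 4 d(n-1)) / 4.
d(6) = (546048 - 4·113088) / 4 = 93696/4 = 23424
d(5) = (113088 - 4·23424) / 4 = 19392/4 = 4848
d(4) = (23424 - 4·4848) / 4 = 4032/4 = 1008
d(3) = (4848 - 4·1008) / 4 = 816/4 = 204
d(2) = (1008 - 4·204) / 4 = 192/4 = 48
d(1) = (204 - 4·48) / 4 = 12/4 = 3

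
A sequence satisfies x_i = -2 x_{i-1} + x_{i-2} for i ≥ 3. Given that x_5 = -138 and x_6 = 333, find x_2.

Rearranging, x_{i-2} = x_i + 2 x_{i-1}.
x_4 = 333 + 2*(-138) = 57
x_3 = -138 + 2*57 = -24
x_2 = 57 + 2*(-24) = 9

9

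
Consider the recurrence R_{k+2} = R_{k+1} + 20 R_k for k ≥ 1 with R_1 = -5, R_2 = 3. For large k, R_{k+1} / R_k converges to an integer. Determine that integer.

The characteristic equation is r^2 - r - 20 = 0, which factors as (r - 5)(r + 4) = 0.
So the roots are 5 and -4. Since |5| > |-4| and the coefficient of 5^k is non-zero, the ratio tends to 5.

5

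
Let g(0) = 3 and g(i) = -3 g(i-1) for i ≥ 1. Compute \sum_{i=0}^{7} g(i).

g(1) = -3*3 = -9
g(2) = -3*(-9) = 27
g(3) = -3*27 = -81
g(4) = -3*(-81) = 243
g(5) = -3*243 = -729
g(6) = -3*(-729) = 2187
g(7) = -3*2187 = -6561
Sum = 3 + (-9) + 27 + (-81) + 243 + (-729) + 2187 + (-6561) = -4920

-4920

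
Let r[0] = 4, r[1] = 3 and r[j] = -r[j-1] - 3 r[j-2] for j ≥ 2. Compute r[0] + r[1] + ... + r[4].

r[2] = -3 - 3*4 = -15
r[3] = -(-15) - 3*3 = 6
r[4] = -6 - 3*(-15) = 39
Sum = 4 + 3 + (-15) + 6 + 39 = 37

37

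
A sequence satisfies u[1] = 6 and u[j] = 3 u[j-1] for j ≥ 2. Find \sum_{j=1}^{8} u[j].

u[2] = 3*6 = 18
u[3] = 3*18 = 54
u[4] = 3*54 = 162
u[5] = 3*162 = 486
u[6] = 3*486 = 1458
u[7] = 3*1458 = 4374
u[8] = 3*4374 = 13122
Sum = 6 + 18 + 54 + 162 + 486 + 1458 + 4374 + 13122 = 19680

19680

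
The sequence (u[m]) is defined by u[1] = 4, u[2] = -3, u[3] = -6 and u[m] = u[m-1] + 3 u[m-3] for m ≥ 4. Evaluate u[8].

u[4] = (-6) + 3·4 = 6
u[5] = 6 + 3·(-3) = -3
u[6] = (-3) + 3·(-6) = -21
u[7] = (-21) + 3·6 = -3
u[8] = (-3) + 3·(-3) = -12

-12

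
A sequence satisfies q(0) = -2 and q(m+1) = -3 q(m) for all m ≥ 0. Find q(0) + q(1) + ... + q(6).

-1094

q(1) = -3·(-2) = 6
q(2) = -3·6 = -18
q(3) = -3·(-18) = 54
q(4) = -3·54 = -162
q(5) = -3·(-162) = 486
q(6) = -3·486 = -1458
Sum = (-2) + 6 + (-18) + 54 + (-162) + 486 + (-1458) = -1094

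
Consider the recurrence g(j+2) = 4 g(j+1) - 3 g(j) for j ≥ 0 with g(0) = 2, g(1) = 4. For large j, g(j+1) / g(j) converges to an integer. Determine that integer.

The characteristic equation is r^2 - 4r + 3 = 0, which factors as (r - 3)(r - 1) = 0.
So the roots are 3 and 1. Since |3| > |1| and the coefficient of 3^j is non-zero, the ratio tends to 3.

3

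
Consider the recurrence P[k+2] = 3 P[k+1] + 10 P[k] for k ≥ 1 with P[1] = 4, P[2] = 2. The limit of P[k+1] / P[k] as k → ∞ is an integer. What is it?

The characteristic equation is r^2 - 3r - 10 = 0, which factors as (r - 5)(r + 2) = 0.
So the roots are 5 and -2. Since |5| > |-2| and the coefficient of 5^k is non-zero, the ratio tends to 5.

5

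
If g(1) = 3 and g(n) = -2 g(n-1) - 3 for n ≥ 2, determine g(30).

-2147483649

The fixed point is -3/(1 + 2) = -1, so g(n) + 1 = -2(g(n-1) + 1).
Hence g(n) = 4·(-2)^{n-1} - 1.
g(30) = 4·(-2)^{29} - 1 = 4·-536870912 - 1 = -2147483649.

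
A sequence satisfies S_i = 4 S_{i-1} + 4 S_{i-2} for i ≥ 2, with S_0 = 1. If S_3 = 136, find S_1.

Let S_1 = x.
S_2 = 4 + 4x
S_3 = 16 + 20x
So 16 + 20x = 136, giving x = 6.

6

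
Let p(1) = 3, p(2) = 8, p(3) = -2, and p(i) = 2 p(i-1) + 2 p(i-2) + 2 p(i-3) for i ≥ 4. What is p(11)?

p(4) = 2·(-2) + 2·8 + 2·3 = 18
p(5) = 2·18 + 2·(-2) + 2·8 = 48
p(6) = 2·48 + 2·18 + 2·(-2) = 128
p(7) = 2·128 + 2·48 + 2·18 = 388
p(8) = 2·388 + 2·128 + 2·48 = 1128
p(9) = 2·1128 + 2·388 + 2·128 = 3288
p(10) = 2·3288 + 2·1128 + 2·388 = 9608
p(11) = 2·9608 + 2·3288 + 2·1128 = 28048

28048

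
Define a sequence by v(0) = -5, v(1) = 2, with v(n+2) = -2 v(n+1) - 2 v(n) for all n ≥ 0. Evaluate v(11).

v(2) = -2·2 - 2·(-5) = 6
v(3) = -2·6 - 2·2 = -16
v(4) = -2·(-16) - 2·6 = 20
v(5) = -2·20 - 2·(-16) = -8
v(6) = -2·(-8) - 2·20 = -24
v(7) = -2·(-24) - 2·(-8) = 64
v(8) = -2·64 - 2·(-24) = -80
v(9) = -2·(-80) - 2·64 = 32
v(10) = -2·32 - 2·(-80) = 96
v(11) = -2·96 - 2·32 = -256

-256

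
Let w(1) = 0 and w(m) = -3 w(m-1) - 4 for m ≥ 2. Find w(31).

205891132094648

The fixed point is -4/(1 + 3) = -1, so w(m) + 1 = -3(w(m-1) + 1).
Hence w(m) = 1·(-3)^{m-1} - 1.
w(31) = 1·(-3)^{30} - 1 = 1·205891132094649 - 1 = 205891132094648.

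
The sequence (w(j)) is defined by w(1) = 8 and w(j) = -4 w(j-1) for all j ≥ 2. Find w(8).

w(2) = -4·8 = -32
w(3) = -4·(-32) = 128
w(4) = -4·128 = -512
w(5) = -4·(-512) = 2048
w(6) = -4·2048 = -8192
w(7) = -4·(-8192) = 32768
w(8) = -4·32768 = -131072

-131072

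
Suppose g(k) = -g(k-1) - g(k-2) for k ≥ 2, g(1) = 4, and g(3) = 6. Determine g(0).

6

Let g(0) = y.
g(2) = -4 - y
g(3) = y
So y = 6, giving y = 6.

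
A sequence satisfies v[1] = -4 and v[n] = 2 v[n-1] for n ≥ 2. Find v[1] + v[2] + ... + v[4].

-60

v[2] = 2·(-4) = -8
v[3] = 2·(-8) = -16
v[4] = 2·(-16) = -32
Sum = (-4) + (-8) + (-16) + (-32) = -60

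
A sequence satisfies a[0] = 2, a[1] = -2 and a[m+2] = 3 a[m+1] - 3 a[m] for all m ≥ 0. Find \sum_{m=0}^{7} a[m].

a[2] = 3(-2) - 3(2) = -12
a[3] = 3(-12) - 3(-2) = -30
a[4] = 3(-30) - 3(-12) = -54
a[5] = 3(-54) - 3(-30) = -72
a[6] = 3(-72) - 3(-54) = -54
a[7] = 3(-54) - 3(-72) = 54
Sum = 2 + (-2) + (-12) + (-30) + (-54) + (-72) + (-54) + 54 = -168

-168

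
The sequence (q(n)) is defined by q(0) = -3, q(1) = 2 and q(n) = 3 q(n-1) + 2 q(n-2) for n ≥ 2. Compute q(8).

q(2) = 3·2 + 2·(-3) = 0
q(3) = 3·0 + 2·2 = 4
q(4) = 3·4 + 2·0 = 12
q(5) = 3·12 + 2·4 = 44
q(6) = 3·44 + 2·12 = 156
q(7) = 3·156 + 2·44 = 556
q(8) = 3·556 + 2·156 = 1980

1980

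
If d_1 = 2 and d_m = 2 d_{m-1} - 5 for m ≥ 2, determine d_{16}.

The fixed point is -5/(1 - 2) = 5, so d_m - 5 = 2(d_{m-1} - 5).
Hence d_m = -3·2^{m-1} + 5.
d_{16} = -3·2^{15} + 5 = -3·32768 + 5 = -98299.

-98299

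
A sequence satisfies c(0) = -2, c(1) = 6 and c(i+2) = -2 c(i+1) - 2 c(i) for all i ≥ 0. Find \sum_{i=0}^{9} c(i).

64

c(2) = -2(6) - 2(-2) = -8
c(3) = -2(-8) - 2(6) = 4
c(4) = -2(4) - 2(-8) = 8
c(5) = -2(8) - 2(4) = -24
c(6) = -2(-24) - 2(8) = 32
c(7) = -2(32) - 2(-24) = -16
c(8) = -2(-16) - 2(32) = -32
c(9) = -2(-32) - 2(-16) = 96
Sum = (-2) + 6 + (-8) + 4 + 8 + (-24) + 32 + (-16) + (-32) + 96 = 64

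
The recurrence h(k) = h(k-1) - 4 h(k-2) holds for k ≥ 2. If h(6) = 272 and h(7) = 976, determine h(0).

-7

Rearranging, h(k-2) = (h(k) - h(k-1)) / -4.
h(5) = (976 - 272) / -4 = 704/-4 = -176
h(4) = (272 - (-176)) / -4 = 448/-4 = -112
h(3) = (-176 - (-112)) / -4 = -64/-4 = 16
h(2) = (-112 - 16) / -4 = -128/-4 = 32
h(1) = (16 - 32) / -4 = -16/-4 = 4
h(0) = (32 - 4) / -4 = 28/-4 = -7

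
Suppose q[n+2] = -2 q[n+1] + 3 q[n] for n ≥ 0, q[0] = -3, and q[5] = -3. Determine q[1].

-3

Let q[1] = v.
q[2] = -9 - 2v
q[3] = 18 + 7v
q[4] = -63 - 20v
q[5] = 180 + 61v
So 180 + 61v = -3, giving v = -3.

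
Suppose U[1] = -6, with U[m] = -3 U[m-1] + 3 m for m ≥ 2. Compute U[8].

U[2] = -3*(-6) + 6 = 24
U[3] = -3*24 + 9 = -63
U[4] = -3*(-63) + 12 = 201
U[5] = -3*201 + 15 = -588
U[6] = -3*(-588) + 18 = 1782
U[7] = -3*1782 + 21 = -5325
U[8] = -3*(-5325) + 24 = 15999

15999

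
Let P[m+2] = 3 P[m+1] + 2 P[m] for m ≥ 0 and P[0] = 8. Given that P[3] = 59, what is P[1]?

1

Let P[1] = w.
P[2] = 16 + 3w
P[3] = 48 + 11w
So 48 + 11w = 59, giving w = 1.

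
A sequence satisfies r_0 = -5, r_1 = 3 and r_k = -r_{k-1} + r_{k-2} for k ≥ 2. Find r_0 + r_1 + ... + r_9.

121

r_2 = -3 + (-5) = -8
r_3 = -(-8) + 3 = 11
r_4 = -11 + (-8) = -19
r_5 = -(-19) + 11 = 30
r_6 = -30 + (-19) = -49
r_7 = -(-49) + 30 = 79
r_8 = -79 + (-49) = -128
r_9 = -(-128) + 79 = 207
Sum = (-5) + 3 + (-8) + 11 + (-19) + 30 + (-49) + 79 + (-128) + 207 = 121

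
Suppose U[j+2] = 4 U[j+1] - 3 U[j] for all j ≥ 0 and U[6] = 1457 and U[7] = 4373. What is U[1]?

5

Rearranging, U[j-2] = (U[j] - 4 U[j-1]) / -3.
U[5] = (4373 - 4*1457) / -3 = -1455/-3 = 485
U[4] = (1457 - 4*485) / -3 = -483/-3 = 161
U[3] = (485 - 4*161) / -3 = -159/-3 = 53
U[2] = (161 - 4*53) / -3 = -51/-3 = 17
U[1] = (53 - 4*17) / -3 = -15/-3 = 5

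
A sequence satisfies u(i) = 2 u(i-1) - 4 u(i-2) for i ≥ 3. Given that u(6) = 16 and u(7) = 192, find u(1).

Rearranging, u(i-2) = (u(i) - 2 u(i-1)) / -4.
u(5) = (192 - 2·16) / -4 = 160/-4 = -40
u(4) = (16 - 2·(-40)) / -4 = 96/-4 = -24
u(3) = (-40 - 2·(-24)) / -4 = 8/-4 = -2
u(2) = (-24 - 2·(-2)) / -4 = -20/-4 = 5
u(1) = (-2 - 2·5) / -4 = -12/-4 = 3

3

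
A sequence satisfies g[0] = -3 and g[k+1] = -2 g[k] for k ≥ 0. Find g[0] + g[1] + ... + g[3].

g[1] = -2*(-3) = 6
g[2] = -2*6 = -12
g[3] = -2*(-12) = 24
Sum = (-3) + 6 + (-12) + 24 = 15

15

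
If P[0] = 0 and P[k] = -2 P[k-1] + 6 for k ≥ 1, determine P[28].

-536870910

The fixed point is 6/(1 + 2) = 2, so P[k] - 2 = -2(P[k-1] - 2).
Hence P[k] = -2·(-2)^k + 2.
P[28] = -2·(-2)^{28} + 2 = -2·268435456 + 2 = -536870910.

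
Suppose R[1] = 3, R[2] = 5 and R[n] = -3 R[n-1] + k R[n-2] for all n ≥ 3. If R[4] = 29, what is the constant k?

4

R[3] = -15 + 3k
R[4] = 45 - 4k
So 45 - 4k = 29, giving k = 4.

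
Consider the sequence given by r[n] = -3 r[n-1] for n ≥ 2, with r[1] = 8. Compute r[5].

648

r[2] = -3(8) = -24
r[3] = -3(-24) = 72
r[4] = -3(72) = -216
r[5] = -3(-216) = 648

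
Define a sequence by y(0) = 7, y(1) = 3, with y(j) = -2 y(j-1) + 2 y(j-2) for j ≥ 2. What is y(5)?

y(2) = -2*3 + 2*7 = 8
y(3) = -2*8 + 2*3 = -10
y(4) = -2*(-10) + 2*8 = 36
y(5) = -2*36 + 2*(-10) = -92

-92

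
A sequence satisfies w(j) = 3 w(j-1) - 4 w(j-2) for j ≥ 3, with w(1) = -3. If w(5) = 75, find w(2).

5

Let w(2) = z.
w(3) = 12 + 3z
w(4) = 36 + 5z
w(5) = 60 + 3z
So 60 + 3z = 75, giving z = 5.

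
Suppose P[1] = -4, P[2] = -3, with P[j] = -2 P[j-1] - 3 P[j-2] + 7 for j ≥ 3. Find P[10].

P[3] = -2(-3) - 3(-4) + 7 = 25
P[4] = -2(25) - 3(-3) + 7 = -34
P[5] = -2(-34) - 3(25) + 7 = 0
P[6] = -2(0) - 3(-34) + 7 = 109
P[7] = -2(109) - 3(0) + 7 = -211
P[8] = -2(-211) - 3(109) + 7 = 102
P[9] = -2(102) - 3(-211) + 7 = 436
P[10] = -2(436) - 3(102) + 7 = -1171

-1171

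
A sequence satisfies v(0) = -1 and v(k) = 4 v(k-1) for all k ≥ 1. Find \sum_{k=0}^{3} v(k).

v(1) = 4·(-1) = -4
v(2) = 4·(-4) = -16
v(3) = 4·(-16) = -64
Sum = (-1) + (-4) + (-16) + (-64) = -85

-85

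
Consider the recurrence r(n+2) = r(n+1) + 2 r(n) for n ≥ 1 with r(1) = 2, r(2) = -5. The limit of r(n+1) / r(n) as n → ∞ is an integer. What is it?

2

The characteristic equation is r^2 - r - 2 = 0, which factors as (r - 2)(r + 1) = 0.
So the roots are 2 and -1. Since |2| > |-1| and the coefficient of 2^n is non-zero, the ratio tends to 2.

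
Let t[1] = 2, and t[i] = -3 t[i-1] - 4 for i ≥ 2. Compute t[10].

t[2] = -3·2 - 4 = -10
t[3] = -3·(-10) - 4 = 26
t[4] = -3·26 - 4 = -82
t[5] = -3·(-82) - 4 = 242
t[6] = -3·242 - 4 = -730
t[7] = -3·(-730) - 4 = 2186
t[8] = -3·2186 - 4 = -6562
t[9] = -3·(-6562) - 4 = 19682
t[10] = -3·19682 - 4 = -59050

-59050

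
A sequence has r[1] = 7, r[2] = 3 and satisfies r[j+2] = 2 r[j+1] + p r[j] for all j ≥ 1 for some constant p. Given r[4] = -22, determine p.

r[3] = 6 + 7p
r[4] = 12 + 17p
So 12 + 17p = -22, giving p = -2.

-2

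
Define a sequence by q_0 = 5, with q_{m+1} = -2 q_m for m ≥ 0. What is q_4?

80

q_1 = -2*5 = -10
q_2 = -2*(-10) = 20
q_3 = -2*20 = -40
q_4 = -2*(-40) = 80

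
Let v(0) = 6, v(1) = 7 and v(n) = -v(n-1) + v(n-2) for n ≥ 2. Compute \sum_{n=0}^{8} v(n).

v(2) = -7 + 6 = -1
v(3) = -(-1) + 7 = 8
v(4) = -8 + (-1) = -9
v(5) = -(-9) + 8 = 17
v(6) = -17 + (-9) = -26
v(7) = -(-26) + 17 = 43
v(8) = -43 + (-26) = -69
Sum = 6 + 7 + (-1) + 8 + (-9) + 17 + (-26) + 43 + (-69) = -24

-24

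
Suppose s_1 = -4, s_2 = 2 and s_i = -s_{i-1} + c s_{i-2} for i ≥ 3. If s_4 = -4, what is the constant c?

-1

s_3 = -2 - 4c
s_4 = 2 + 6c
So 2 + 6c = -4, giving c = -1.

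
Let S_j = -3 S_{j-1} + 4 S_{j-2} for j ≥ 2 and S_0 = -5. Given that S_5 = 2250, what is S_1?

6

Let S_1 = z.
S_2 = -20 - 3z
S_3 = 60 + 13z
S_4 = -260 - 51z
S_5 = 1020 + 205z
So 1020 + 205z = 2250, giving z = 6.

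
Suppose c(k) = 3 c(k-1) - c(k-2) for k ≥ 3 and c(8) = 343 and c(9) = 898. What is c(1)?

-5

Rearranging, c(k-2) = -(c(k) - 3 c(k-1)).
c(7) = -(898 - 3(343)) = 131
c(6) = -(343 - 3(131)) = 50
c(5) = -(131 - 3(50)) = 19
c(4) = -(50 - 3(19)) = 7
c(3) = -(19 - 3(7)) = 2
c(2) = -(7 - 3(2)) = -1
c(1) = -(2 - 3(-1)) = -5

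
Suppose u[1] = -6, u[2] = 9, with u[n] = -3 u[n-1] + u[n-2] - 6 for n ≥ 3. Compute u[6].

1329

u[3] = -3(9) + (-6) - 6 = -39
u[4] = -3(-39) + 9 - 6 = 120
u[5] = -3(120) + (-39) - 6 = -405
u[6] = -3(-405) + 120 - 6 = 1329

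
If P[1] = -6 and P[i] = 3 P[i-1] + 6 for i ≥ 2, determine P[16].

-43046724

The fixed point is 6/(1 - 3) = -3, so P[i] + 3 = 3(P[i-1] + 3).
Hence P[i] = -3·3^{i-1} - 3.
P[16] = -3·3^{15} - 3 = -3·14348907 - 3 = -43046724.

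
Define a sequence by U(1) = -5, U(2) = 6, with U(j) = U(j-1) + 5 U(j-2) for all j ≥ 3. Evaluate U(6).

-29

U(3) = 6 + 5(-5) = -19
U(4) = (-19) + 5(6) = 11
U(5) = 11 + 5(-19) = -84
U(6) = (-84) + 5(11) = -29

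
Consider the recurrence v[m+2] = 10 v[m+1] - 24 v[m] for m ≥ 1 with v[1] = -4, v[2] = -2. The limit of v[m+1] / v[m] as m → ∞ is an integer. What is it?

The characteristic equation is r^2 - 10r + 24 = 0, which factors as (r - 6)(r - 4) = 0.
So the roots are 6 and 4. Since |6| > |4| and the coefficient of 6^m is non-zero, the ratio tends to 6.

6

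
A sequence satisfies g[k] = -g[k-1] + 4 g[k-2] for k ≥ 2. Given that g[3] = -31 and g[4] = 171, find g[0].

Rearranging, g[k-2] = (g[k] + g[k-1]) / 4.
g[2] = (171 + (-31)) / 4 = 140/4 = 35
g[1] = (-31 + 35) / 4 = 4/4 = 1
g[0] = (35 + 1) / 4 = 36/4 = 9

9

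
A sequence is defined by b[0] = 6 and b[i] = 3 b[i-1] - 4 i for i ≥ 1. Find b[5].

b[1] = 3(6) - 4 = 14
b[2] = 3(14) - 8 = 34
b[3] = 3(34) - 12 = 90
b[4] = 3(90) - 16 = 254
b[5] = 3(254) - 20 = 742

742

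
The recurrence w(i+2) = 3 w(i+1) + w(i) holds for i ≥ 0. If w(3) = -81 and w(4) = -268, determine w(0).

Rearranging, w(i-2) = w(i) - 3 w(i-1).
w(2) = -268 - 3·(-81) = -25
w(1) = -81 - 3·(-25) = -6
w(0) = -25 - 3·(-6) = -7

-7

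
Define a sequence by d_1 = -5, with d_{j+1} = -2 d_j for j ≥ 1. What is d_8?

640

d_2 = -2·(-5) = 10
d_3 = -2·10 = -20
d_4 = -2·(-20) = 40
d_5 = -2·40 = -80
d_6 = -2·(-80) = 160
d_7 = -2·160 = -320
d_8 = -2·(-320) = 640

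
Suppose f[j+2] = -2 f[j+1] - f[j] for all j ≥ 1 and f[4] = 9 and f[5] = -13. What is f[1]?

3

Rearranging, f[j-2] = -(f[j] + 2 f[j-1]).
f[3] = -(-13 + 2*9) = -5
f[2] = -(9 + 2*(-5)) = 1
f[1] = -(-5 + 2*1) = 3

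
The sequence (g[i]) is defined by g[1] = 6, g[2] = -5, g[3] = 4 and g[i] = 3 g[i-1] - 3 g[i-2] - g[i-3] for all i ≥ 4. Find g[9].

g[4] = 3(4) - 3(-5) - 6 = 21
g[5] = 3(21) - 3(4) - (-5) = 56
g[6] = 3(56) - 3(21) - 4 = 101
g[7] = 3(101) - 3(56) - 21 = 114
g[8] = 3(114) - 3(101) - 56 = -17
g[9] = 3(-17) - 3(114) - 101 = -494

-494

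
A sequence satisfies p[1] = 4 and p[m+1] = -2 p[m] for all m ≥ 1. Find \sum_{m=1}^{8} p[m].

p[2] = -2·4 = -8
p[3] = -2·(-8) = 16
p[4] = -2·16 = -32
p[5] = -2·(-32) = 64
p[6] = -2·64 = -128
p[7] = -2·(-128) = 256
p[8] = -2·256 = -512
Sum = 4 + (-8) + 16 + (-32) + 64 + (-128) + 256 + (-512) = -340

-340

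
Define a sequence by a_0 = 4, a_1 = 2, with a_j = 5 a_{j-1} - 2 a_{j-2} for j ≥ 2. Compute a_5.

a_2 = 5·2 - 2·4 = 2
a_3 = 5·2 - 2·2 = 6
a_4 = 5·6 - 2·2 = 26
a_5 = 5·26 - 2·6 = 118

118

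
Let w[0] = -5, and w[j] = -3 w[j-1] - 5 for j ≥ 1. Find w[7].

8200

w[1] = -3*(-5) - 5 = 10
w[2] = -3*10 - 5 = -35
w[3] = -3*(-35) - 5 = 100
w[4] = -3*100 - 5 = -305
w[5] = -3*(-305) - 5 = 910
w[6] = -3*910 - 5 = -2735
w[7] = -3*(-2735) - 5 = 8200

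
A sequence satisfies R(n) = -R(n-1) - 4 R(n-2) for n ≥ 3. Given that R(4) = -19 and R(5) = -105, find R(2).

-3

Rearranging, R(n-2) = (R(n) + R(n-1)) / -4.
R(3) = (-105 + (-19)) / -4 = -124/-4 = 31
R(2) = (-19 + 31) / -4 = 12/-4 = -3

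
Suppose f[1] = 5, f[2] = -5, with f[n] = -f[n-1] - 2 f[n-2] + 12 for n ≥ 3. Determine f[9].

f[3] = -(-5) - 2·5 + 12 = 7
f[4] = -7 - 2·(-5) + 12 = 15
f[5] = -15 - 2·7 + 12 = -17
f[6] = -(-17) - 2·15 + 12 = -1
f[7] = -(-1) - 2·(-17) + 12 = 47
f[8] = -47 - 2·(-1) + 12 = -33
f[9] = -(-33) - 2·47 + 12 = -49

-49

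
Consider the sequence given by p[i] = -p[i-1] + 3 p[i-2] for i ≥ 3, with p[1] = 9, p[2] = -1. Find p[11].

14875

p[3] = -(-1) + 3*9 = 28
p[4] = -28 + 3*(-1) = -31
p[5] = -(-31) + 3*28 = 115
p[6] = -115 + 3*(-31) = -208
p[7] = -(-208) + 3*115 = 553
p[8] = -553 + 3*(-208) = -1177
p[9] = -(-1177) + 3*553 = 2836
p[10] = -2836 + 3*(-1177) = -6367
p[11] = -(-6367) + 3*2836 = 14875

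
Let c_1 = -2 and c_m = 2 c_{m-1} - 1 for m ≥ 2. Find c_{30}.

The fixed point is -1/(1 - 2) = 1, so c_m - 1 = 2(c_{m-1} - 1).
Hence c_m = -3·2^{m-1} + 1.
c_{30} = -3·2^{29} + 1 = -3·536870912 + 1 = -1610612735.

-1610612735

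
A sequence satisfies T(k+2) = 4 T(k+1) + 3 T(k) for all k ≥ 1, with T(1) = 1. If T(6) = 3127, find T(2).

Let T(2) = w.
T(3) = 3 + 4w
T(4) = 12 + 19w
T(5) = 57 + 88w
T(6) = 264 + 409w
So 264 + 409w = 3127, giving w = 7.

7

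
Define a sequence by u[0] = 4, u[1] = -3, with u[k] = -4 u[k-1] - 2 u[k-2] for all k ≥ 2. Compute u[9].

u[2] = -4*(-3) - 2*4 = 4
u[3] = -4*4 - 2*(-3) = -10
u[4] = -4*(-10) - 2*4 = 32
u[5] = -4*32 - 2*(-10) = -108
u[6] = -4*(-108) - 2*32 = 368
u[7] = -4*368 - 2*(-108) = -1256
u[8] = -4*(-1256) - 2*368 = 4288
u[9] = -4*4288 - 2*(-1256) = -14640

-14640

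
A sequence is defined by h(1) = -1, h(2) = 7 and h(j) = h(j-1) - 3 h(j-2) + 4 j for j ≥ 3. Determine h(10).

h(3) = 7 - 3·(-1) + 12 = 22
h(4) = 22 - 3·7 + 16 = 17
h(5) = 17 - 3·22 + 20 = -29
h(6) = (-29) - 3·17 + 24 = -56
h(7) = (-56) - 3·(-29) + 28 = 59
h(8) = 59 - 3·(-56) + 32 = 259
h(9) = 259 - 3·59 + 36 = 118
h(10) = 118 - 3·259 + 40 = -619

-619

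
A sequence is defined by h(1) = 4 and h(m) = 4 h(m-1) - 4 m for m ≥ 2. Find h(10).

h(2) = 4·4 - 8 = 8
h(3) = 4·8 - 12 = 20
h(4) = 4·20 - 16 = 64
h(5) = 4·64 - 20 = 236
h(6) = 4·236 - 24 = 920
h(7) = 4·920 - 28 = 3652
h(8) = 4·3652 - 32 = 14576
h(9) = 4·14576 - 36 = 58268
h(10) = 4·58268 - 40 = 233032

233032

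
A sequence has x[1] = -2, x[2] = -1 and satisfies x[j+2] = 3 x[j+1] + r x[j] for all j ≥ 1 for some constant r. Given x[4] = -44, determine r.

x[3] = -3 - 2r
x[4] = -9 - 7r
So -9 - 7r = -44, giving r = 5.

5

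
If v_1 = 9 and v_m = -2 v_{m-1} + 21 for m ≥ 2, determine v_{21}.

2097159

The fixed point is 21/(1 + 2) = 7, so v_m - 7 = -2(v_{m-1} - 7).
Hence v_m = 2·(-2)^{m-1} + 7.
v_{21} = 2·(-2)^{20} + 7 = 2·1048576 + 7 = 2097159.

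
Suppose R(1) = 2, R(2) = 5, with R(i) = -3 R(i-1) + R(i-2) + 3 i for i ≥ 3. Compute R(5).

-76

R(3) = -3(5) + 2 + 9 = -4
R(4) = -3(-4) + 5 + 12 = 29
R(5) = -3(29) + (-4) + 15 = -76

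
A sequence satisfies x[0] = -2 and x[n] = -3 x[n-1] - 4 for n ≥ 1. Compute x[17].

The fixed point is -4/(1 + 3) = -1, so x[n] + 1 = -3(x[n-1] + 1).
Hence x[n] = -1·(-3)^n - 1.
x[17] = -1·(-3)^{17} - 1 = -1·-129140163 - 1 = 129140162.

129140162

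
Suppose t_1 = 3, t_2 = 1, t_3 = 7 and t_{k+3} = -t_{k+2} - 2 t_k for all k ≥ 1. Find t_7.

51

t_4 = -7 - 2·3 = -13
t_5 = -(-13) - 2·1 = 11
t_6 = -11 - 2·7 = -25
t_7 = -(-25) - 2·(-13) = 51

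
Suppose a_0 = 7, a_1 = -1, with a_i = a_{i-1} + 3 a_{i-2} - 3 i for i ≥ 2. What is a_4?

a_2 = (-1) + 3·7 - 6 = 14
a_3 = 14 + 3·(-1) - 9 = 2
a_4 = 2 + 3·14 - 12 = 32

32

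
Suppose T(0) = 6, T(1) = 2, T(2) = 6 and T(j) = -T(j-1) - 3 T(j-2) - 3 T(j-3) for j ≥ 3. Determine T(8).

6

T(3) = -6 - 3·2 - 3·6 = -30
T(4) = -(-30) - 3·6 - 3·2 = 6
T(5) = -6 - 3·(-30) - 3·6 = 66
T(6) = -66 - 3·6 - 3·(-30) = 6
T(7) = -6 - 3·66 - 3·6 = -222
T(8) = -(-222) - 3·6 - 3·66 = 6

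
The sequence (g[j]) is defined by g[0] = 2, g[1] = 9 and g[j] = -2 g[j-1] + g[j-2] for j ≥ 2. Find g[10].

g[2] = -2(9) + 2 = -16
g[3] = -2(-16) + 9 = 41
g[4] = -2(41) + (-16) = -98
g[5] = -2(-98) + 41 = 237
g[6] = -2(237) + (-98) = -572
g[7] = -2(-572) + 237 = 1381
g[8] = -2(1381) + (-572) = -3334
g[9] = -2(-3334) + 1381 = 8049
g[10] = -2(8049) + (-3334) = -19432

-19432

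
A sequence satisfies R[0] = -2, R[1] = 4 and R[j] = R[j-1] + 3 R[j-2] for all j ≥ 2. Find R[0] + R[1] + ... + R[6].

94

R[2] = 4 + 3·(-2) = -2
R[3] = (-2) + 3·4 = 10
R[4] = 10 + 3·(-2) = 4
R[5] = 4 + 3·10 = 34
R[6] = 34 + 3·4 = 46
Sum = (-2) + 4 + (-2) + 10 + 4 + 34 + 46 = 94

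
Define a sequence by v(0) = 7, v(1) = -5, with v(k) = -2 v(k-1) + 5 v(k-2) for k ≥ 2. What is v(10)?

v(2) = -2(-5) + 5(7) = 45
v(3) = -2(45) + 5(-5) = -115
v(4) = -2(-115) + 5(45) = 455
v(5) = -2(455) + 5(-115) = -1485
v(6) = -2(-1485) + 5(455) = 5245
v(7) = -2(5245) + 5(-1485) = -17915
v(8) = -2(-17915) + 5(5245) = 62055
v(9) = -2(62055) + 5(-17915) = -213685
v(10) = -2(-213685) + 5(62055) = 737645

737645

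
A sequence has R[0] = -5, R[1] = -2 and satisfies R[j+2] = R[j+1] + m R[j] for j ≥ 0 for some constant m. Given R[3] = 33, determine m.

R[2] = -2 - 5m
R[3] = -2 - 7m
So -2 - 7m = 33, giving m = -5.

-5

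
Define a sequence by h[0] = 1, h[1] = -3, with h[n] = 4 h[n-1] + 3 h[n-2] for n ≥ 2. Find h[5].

-963

h[2] = 4·(-3) + 3·1 = -9
h[3] = 4·(-9) + 3·(-3) = -45
h[4] = 4·(-45) + 3·(-9) = -207
h[5] = 4·(-207) + 3·(-45) = -963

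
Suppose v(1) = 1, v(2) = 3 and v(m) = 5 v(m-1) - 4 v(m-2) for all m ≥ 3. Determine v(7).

2731

v(3) = 5*3 - 4*1 = 11
v(4) = 5*11 - 4*3 = 43
v(5) = 5*43 - 4*11 = 171
v(6) = 5*171 - 4*43 = 683
v(7) = 5*683 - 4*171 = 2731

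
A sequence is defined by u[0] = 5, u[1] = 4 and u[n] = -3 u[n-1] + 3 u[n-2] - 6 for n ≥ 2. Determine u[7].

u[2] = -3*4 + 3*5 - 6 = -3
u[3] = -3*(-3) + 3*4 - 6 = 15
u[4] = -3*15 + 3*(-3) - 6 = -60
u[5] = -3*(-60) + 3*15 - 6 = 219
u[6] = -3*219 + 3*(-60) - 6 = -843
u[7] = -3*(-843) + 3*219 - 6 = 3180

3180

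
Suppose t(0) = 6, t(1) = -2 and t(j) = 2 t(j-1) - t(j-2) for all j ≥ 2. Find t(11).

t(2) = 2·(-2) - 6 = -10
t(3) = 2·(-10) - (-2) = -18
t(4) = 2·(-18) - (-10) = -26
t(5) = 2·(-26) - (-18) = -34
t(6) = 2·(-34) - (-26) = -42
t(7) = 2·(-42) - (-34) = -50
t(8) = 2·(-50) - (-42) = -58
t(9) = 2·(-58) - (-50) = -66
t(10) = 2·(-66) - (-58) = -74
t(11) = 2·(-74) - (-66) = -82

-82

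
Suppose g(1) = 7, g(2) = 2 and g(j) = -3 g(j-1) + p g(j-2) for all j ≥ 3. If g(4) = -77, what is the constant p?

g(3) = -6 + 7p
g(4) = 18 - 19p
So 18 - 19p = -77, giving p = 5.

5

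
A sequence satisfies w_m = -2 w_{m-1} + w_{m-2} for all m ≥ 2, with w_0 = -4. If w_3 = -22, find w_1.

-6

Let w_1 = v.
w_2 = -4 - 2v
w_3 = 8 + 5v
So 8 + 5v = -22, giving v = -6.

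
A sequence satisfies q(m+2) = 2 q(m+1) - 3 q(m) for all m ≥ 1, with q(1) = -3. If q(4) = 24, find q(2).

Let q(2) = y.
q(3) = 9 + 2y
q(4) = 18 + y
So 18 + y = 24, giving y = 6.

6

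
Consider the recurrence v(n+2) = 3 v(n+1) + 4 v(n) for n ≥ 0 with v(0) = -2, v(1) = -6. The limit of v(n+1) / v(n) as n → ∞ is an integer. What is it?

4

The characteristic equation is r^2 - 3r - 4 = 0, which factors as (r - 4)(r + 1) = 0.
So the roots are 4 and -1. Since |4| > |-1| and the coefficient of 4^n is non-zero, the ratio tends to 4.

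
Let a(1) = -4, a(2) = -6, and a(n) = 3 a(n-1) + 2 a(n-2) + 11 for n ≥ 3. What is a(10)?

a(3) = 3(-6) + 2(-4) + 11 = -15
a(4) = 3(-15) + 2(-6) + 11 = -46
a(5) = 3(-46) + 2(-15) + 11 = -157
a(6) = 3(-157) + 2(-46) + 11 = -552
a(7) = 3(-552) + 2(-157) + 11 = -1959
a(8) = 3(-1959) + 2(-552) + 11 = -6970
a(9) = 3(-6970) + 2(-1959) + 11 = -24817
a(10) = 3(-24817) + 2(-6970) + 11 = -88380

-88380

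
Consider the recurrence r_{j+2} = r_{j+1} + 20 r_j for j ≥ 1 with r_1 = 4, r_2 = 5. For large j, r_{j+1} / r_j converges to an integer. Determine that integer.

The characteristic equation is r^2 - r - 20 = 0, which factors as (r - 5)(r + 4) = 0.
So the roots are 5 and -4. Since |5| > |-4| and the coefficient of 5^j is non-zero, the ratio tends to 5.

5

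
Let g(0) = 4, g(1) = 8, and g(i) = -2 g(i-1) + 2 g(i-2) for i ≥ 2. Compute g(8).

-4544

g(2) = -2*8 + 2*4 = -8
g(3) = -2*(-8) + 2*8 = 32
g(4) = -2*32 + 2*(-8) = -80
g(5) = -2*(-80) + 2*32 = 224
g(6) = -2*224 + 2*(-80) = -608
g(7) = -2*(-608) + 2*224 = 1664
g(8) = -2*1664 + 2*(-608) = -4544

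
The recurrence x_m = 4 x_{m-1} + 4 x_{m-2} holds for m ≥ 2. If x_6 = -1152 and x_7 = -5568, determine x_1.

-3

Rearranging, x_{m-2} = (x_m - 4 x_{m-1}) / 4.
x_5 = (-5568 - 4*(-1152)) / 4 = -960/4 = -240
x_4 = (-1152 - 4*(-240)) / 4 = -192/4 = -48
x_3 = (-240 - 4*(-48)) / 4 = -48/4 = -12
x_2 = (-48 - 4*(-12)) / 4 = 0/4 = 0
x_1 = (-12 - 4*0) / 4 = -12/4 = -3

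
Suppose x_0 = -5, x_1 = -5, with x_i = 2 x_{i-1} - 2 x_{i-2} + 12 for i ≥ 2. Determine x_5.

80

x_2 = 2·(-5) - 2·(-5) + 12 = 12
x_3 = 2·12 - 2·(-5) + 12 = 46
x_4 = 2·46 - 2·12 + 12 = 80
x_5 = 2·80 - 2·46 + 12 = 80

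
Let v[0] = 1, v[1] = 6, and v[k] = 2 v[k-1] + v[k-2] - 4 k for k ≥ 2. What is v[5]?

v[2] = 2·6 + 1 - 8 = 5
v[3] = 2·5 + 6 - 12 = 4
v[4] = 2·4 + 5 - 16 = -3
v[5] = 2·(-3) + 4 - 20 = -22

-22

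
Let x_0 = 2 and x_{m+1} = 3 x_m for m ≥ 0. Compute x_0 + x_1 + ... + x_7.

6560

x_1 = 3*2 = 6
x_2 = 3*6 = 18
x_3 = 3*18 = 54
x_4 = 3*54 = 162
x_5 = 3*162 = 486
x_6 = 3*486 = 1458
x_7 = 3*1458 = 4374
Sum = 2 + 6 + 18 + 54 + 162 + 486 + 1458 + 4374 = 6560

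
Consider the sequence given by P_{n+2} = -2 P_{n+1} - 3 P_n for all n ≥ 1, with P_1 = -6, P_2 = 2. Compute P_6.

P_3 = -2(2) - 3(-6) = 14
P_4 = -2(14) - 3(2) = -34
P_5 = -2(-34) - 3(14) = 26
P_6 = -2(26) - 3(-34) = 50

50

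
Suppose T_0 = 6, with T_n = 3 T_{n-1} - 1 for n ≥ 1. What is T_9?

T_1 = 3*6 - 1 = 17
T_2 = 3*17 - 1 = 50
T_3 = 3*50 - 1 = 149
T_4 = 3*149 - 1 = 446
T_5 = 3*446 - 1 = 1337
T_6 = 3*1337 - 1 = 4010
T_7 = 3*4010 - 1 = 12029
T_8 = 3*12029 - 1 = 36086
T_9 = 3*36086 - 1 = 108257

108257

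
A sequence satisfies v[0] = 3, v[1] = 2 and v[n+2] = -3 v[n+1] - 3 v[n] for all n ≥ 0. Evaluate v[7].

v[2] = -3·2 - 3·3 = -15
v[3] = -3·(-15) - 3·2 = 39
v[4] = -3·39 - 3·(-15) = -72
v[5] = -3·(-72) - 3·39 = 99
v[6] = -3·99 - 3·(-72) = -81
v[7] = -3·(-81) - 3·99 = -54

-54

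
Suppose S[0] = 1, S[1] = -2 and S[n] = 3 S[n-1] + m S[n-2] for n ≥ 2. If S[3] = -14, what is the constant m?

S[2] = -6 + m
S[3] = -18 + m
So -18 + m = -14, giving m = 4.

4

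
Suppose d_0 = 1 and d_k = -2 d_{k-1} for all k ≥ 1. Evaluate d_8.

256

d_1 = -2(1) = -2
d_2 = -2(-2) = 4
d_3 = -2(4) = -8
d_4 = -2(-8) = 16
d_5 = -2(16) = -32
d_6 = -2(-32) = 64
d_7 = -2(64) = -128
d_8 = -2(-128) = 256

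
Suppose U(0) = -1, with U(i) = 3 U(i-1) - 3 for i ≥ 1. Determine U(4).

U(1) = 3·(-1) - 3 = -6
U(2) = 3·(-6) - 3 = -21
U(3) = 3·(-21) - 3 = -66
U(4) = 3·(-66) - 3 = -201

-201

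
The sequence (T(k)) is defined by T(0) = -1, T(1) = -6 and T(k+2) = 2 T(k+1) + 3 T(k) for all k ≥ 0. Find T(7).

T(2) = 2(-6) + 3(-1) = -15
T(3) = 2(-15) + 3(-6) = -48
T(4) = 2(-48) + 3(-15) = -141
T(5) = 2(-141) + 3(-48) = -426
T(6) = 2(-426) + 3(-141) = -1275
T(7) = 2(-1275) + 3(-426) = -3828

-3828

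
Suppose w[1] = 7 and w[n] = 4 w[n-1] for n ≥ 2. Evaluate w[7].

28672

w[2] = 4(7) = 28
w[3] = 4(28) = 112
w[4] = 4(112) = 448
w[5] = 4(448) = 1792
w[6] = 4(1792) = 7168
w[7] = 4(7168) = 28672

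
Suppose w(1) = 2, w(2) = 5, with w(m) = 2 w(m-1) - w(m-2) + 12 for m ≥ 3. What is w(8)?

w(3) = 2·5 - 2 + 12 = 20
w(4) = 2·20 - 5 + 12 = 47
w(5) = 2·47 - 20 + 12 = 86
w(6) = 2·86 - 47 + 12 = 137
w(7) = 2·137 - 86 + 12 = 200
w(8) = 2·200 - 137 + 12 = 275

275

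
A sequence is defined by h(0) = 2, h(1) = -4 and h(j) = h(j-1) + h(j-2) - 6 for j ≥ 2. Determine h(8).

-256

h(2) = (-4) + 2 - 6 = -8
h(3) = (-8) + (-4) - 6 = -18
h(4) = (-18) + (-8) - 6 = -32
h(5) = (-32) + (-18) - 6 = -56
h(6) = (-56) + (-32) - 6 = -94
h(7) = (-94) + (-56) - 6 = -156
h(8) = (-156) + (-94) - 6 = -256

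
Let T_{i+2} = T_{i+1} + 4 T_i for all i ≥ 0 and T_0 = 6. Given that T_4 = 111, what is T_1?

Let T_1 = z.
T_2 = 24 + z
T_3 = 24 + 5z
T_4 = 120 + 9z
So 120 + 9z = 111, giving z = -1.

-1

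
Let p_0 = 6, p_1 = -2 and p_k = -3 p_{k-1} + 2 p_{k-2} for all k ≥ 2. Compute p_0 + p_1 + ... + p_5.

p_2 = -3·(-2) + 2·6 = 18
p_3 = -3·18 + 2·(-2) = -58
p_4 = -3·(-58) + 2·18 = 210
p_5 = -3·210 + 2·(-58) = -746
Sum = 6 + (-2) + 18 + (-58) + 210 + (-746) = -572

-572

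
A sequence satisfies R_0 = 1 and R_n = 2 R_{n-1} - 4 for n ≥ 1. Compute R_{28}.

-805306364

The fixed point is -4/(1 - 2) = 4, so R_n - 4 = 2(R_{n-1} - 4).
Hence R_n = -3·2^n + 4.
R_{28} = -3·2^{28} + 4 = -3·268435456 + 4 = -805306364.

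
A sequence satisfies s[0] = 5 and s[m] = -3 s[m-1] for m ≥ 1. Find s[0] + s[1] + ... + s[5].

-910

s[1] = -3·5 = -15
s[2] = -3·(-15) = 45
s[3] = -3·45 = -135
s[4] = -3·(-135) = 405
s[5] = -3·405 = -1215
Sum = 5 + (-15) + 45 + (-135) + 405 + (-1215) = -910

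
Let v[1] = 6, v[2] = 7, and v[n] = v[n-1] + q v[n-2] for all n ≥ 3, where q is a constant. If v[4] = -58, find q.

-5

v[3] = 7 + 6q
v[4] = 7 + 13q
So 7 + 13q = -58, giving q = -5.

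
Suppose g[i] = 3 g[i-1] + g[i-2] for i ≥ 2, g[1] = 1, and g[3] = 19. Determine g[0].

Let g[0] = v.
g[2] = 3 + v
g[3] = 10 + 3v
So 10 + 3v = 19, giving v = 3.

3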